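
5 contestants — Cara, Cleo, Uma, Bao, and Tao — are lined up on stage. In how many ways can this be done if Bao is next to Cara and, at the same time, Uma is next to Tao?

Treat {Bao,Cara} as one block (2 orders) and {Uma,Tao} as another (2 orders).
That leaves 3 units to arrange: 2 × 2 × 3! = 4 × 6 = 24.

24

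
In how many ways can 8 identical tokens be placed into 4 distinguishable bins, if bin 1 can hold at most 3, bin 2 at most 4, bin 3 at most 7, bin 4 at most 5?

By stars and bars, unrestricted non-negative solutions to x_1+…+x_4 = 8 number C(8+3,3) = 165.
Subtract solutions that violate a single cap (substitute x_i' = x_i − (cap_i+1)): x_1 ≥ 4 gives C(7,3) = 35; x_2 ≥ 5 gives C(6,3) = 20; x_3 ≥ 8 gives C(3,3) = 1; x_4 ≥ 6 gives C(5,3) = 10. Together 66.
No two caps can be exceeded simultaneously, so the pair terms are all 0.
By inclusion–exclusion the count is 165 − 66 + 0 = 99.

99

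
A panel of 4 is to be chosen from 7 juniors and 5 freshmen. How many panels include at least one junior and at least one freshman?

Total 4-person selections from all 12: C(12,4) = 495.
Selections missing a whole group: no juniors → C(5,4) = 5; no freshmen → C(7,4) = 35.
Both groups omitted at once is impossible, so 495 − 40 = 455.

455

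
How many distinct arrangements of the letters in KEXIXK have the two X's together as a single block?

60

Treat the 2 copies of X as a single block. The multiset to arrange is then {XX, E, I, K, K}, 5 items in all.
That gives (5)!/(2!) = 60 arrangements.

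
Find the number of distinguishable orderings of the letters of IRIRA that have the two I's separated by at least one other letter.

18

There are 5!/(2!·2!) = 30 arrangements of IRIRA in total.
Arrangements with the I's together: treat II as one letter, giving (4)!/(2!) = 12.
Subtracting, 30 − 12 = 18 arrangements keep the I's apart.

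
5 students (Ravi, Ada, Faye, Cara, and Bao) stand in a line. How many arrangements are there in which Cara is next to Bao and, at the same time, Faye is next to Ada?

Treat {Cara,Bao} as one block (2 orders) and {Faye,Ada} as another (2 orders).
That leaves 3 units to arrange: 2 × 2 × 3! = 4 × 6 = 24.

24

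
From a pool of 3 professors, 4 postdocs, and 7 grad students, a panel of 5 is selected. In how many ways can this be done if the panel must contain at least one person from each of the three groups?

1288

Unrestricted: C(14,5) = 2002 ways to pick any 5 of the 14.
Subtract selections that omit an entire group: no professors → C(11,5) = 462; no postdocs → C(10,5) = 252; no grad students → C(7,5) = 21.
Add back selections omitting two groups (i.e. drawn from a single group): C(3,5) + C(4,5) + C(7,5) = 21.
By inclusion–exclusion: 2002 − 735 + 21 = 1288.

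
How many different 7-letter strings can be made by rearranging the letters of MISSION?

MISSION has 7 letters with I appearing twice and S appearing twice.
The number of distinct arrangements is 7!/(2!·2!) = 5040/4 = 1260.

1260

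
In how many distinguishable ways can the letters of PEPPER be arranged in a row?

60

The 6 letters of PEPPER have repeats: E appearing twice and P appearing 3 times.
The number of distinct arrangements is 6!/(3!·2!) = 720/12 = 60.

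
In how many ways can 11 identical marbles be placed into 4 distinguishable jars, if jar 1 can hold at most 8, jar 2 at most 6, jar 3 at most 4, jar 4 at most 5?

180

Without the upper bounds there are C(14,3) = 364 ways to split 11 among 4 jars.
Subtract solutions that violate a single cap (substitute x_i' = x_i − (cap_i+1)): x_1 ≥ 9 gives C(5,3) = 10; x_2 ≥ 7 gives C(7,3) = 35; x_3 ≥ 5 gives C(9,3) = 84; x_4 ≥ 6 gives C(8,3) = 56. Together 185.
Add back pairs where two caps are both exceeded: 0 + 0 + 0 + 0 + 0 + 1 = 1.
By inclusion–exclusion the count is 364 − 185 + 1 = 180.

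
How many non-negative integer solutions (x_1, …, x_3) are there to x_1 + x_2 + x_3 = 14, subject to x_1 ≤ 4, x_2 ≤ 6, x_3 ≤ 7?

Ignoring the caps, the number of non-negative solutions to x_1+…+x_3 = 14 is C(16,2) = 120.
Subtract solutions that violate a single cap (substitute x_i' = x_i − (cap_i+1)): x_1 ≥ 5 gives C(11,2) = 55; x_2 ≥ 7 gives C(9,2) = 36; x_3 ≥ 8 gives C(8,2) = 28. Together 119.
Add back pairs where two caps are both exceeded: 6 + 3 + 0 = 9.
By inclusion–exclusion the count is 120 − 119 + 9 = 10.

10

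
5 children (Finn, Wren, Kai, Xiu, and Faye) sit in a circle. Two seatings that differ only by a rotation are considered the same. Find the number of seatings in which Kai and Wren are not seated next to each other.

All circular seatings of 5 people number (4)! = 24.
Seatings with Kai beside Wren: treat them as a block with 2 internal orders, giving 2 × (3)! = 12.
Subtracting, 24 − 12 = 12.

12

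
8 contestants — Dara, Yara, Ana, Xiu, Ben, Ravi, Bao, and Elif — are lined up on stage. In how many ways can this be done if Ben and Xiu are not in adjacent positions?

30240

There are 8! = 40320 arrangements in all. If Ben and Xiu are adjacent, merging them into one block gives 2·(7)! = 10080 arrangements.
Complementary counting: 40320 − 10080 = 30240.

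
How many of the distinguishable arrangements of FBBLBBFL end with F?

With the last slot taken by F, it remains to arrange the other 7 letters (BBLBBFL).
Those 7 letters have B appearing 4 times and L appearing twice, giving (7)!/(4!·2!) = 105.

105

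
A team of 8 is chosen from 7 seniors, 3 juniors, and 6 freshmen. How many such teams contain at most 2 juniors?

Split by how many juniors are chosen (0 through 2).
Sum: C(3,0)·C(13,8) + C(3,1)·C(13,7) + C(3,2)·C(13,6) = 1287 + 5148 + 5148 = 11583.

11583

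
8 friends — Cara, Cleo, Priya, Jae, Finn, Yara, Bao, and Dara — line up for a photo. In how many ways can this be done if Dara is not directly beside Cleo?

30240

Of the 8! = 40320 arrangements, those with Dara and Cleo adjacent number 2 × 7! = 10080 (treat the pair as a block with 2 internal orders).
So 40320 − 10080 = 30240 arrangements keep them apart.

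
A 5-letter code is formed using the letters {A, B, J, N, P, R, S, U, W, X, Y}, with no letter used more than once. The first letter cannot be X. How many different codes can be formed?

50400

The first letter has 11−1 = 10 choices (anything except X).
The remaining 4 letters are filled from the other 10 symbols without repetition: 10 × 9 × 8 × 7 = 5040.
Total: 10 × 5040 = 50400.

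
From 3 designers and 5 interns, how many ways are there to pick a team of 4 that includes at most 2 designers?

65

Split by how many designers are chosen (0 through 2).
Sum: C(3,0)·C(5,4) + C(3,1)·C(5,3) + C(3,2)·C(5,2) = 5 + 30 + 30 = 65.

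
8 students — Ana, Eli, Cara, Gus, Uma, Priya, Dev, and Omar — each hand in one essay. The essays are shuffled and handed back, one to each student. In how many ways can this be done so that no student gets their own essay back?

14833

Let Aᵢ be the assignments in which student i gets their own essay. We want the size of the complement of A₁∪…∪A_8.
By inclusion–exclusion this is Σ_{j=0}^{8} (−1)^j C(8,j)·(8−j)!.
Computing: 40320 − 40320 + 20160 − 6720 + 1680 − 336 + 56 − 8 + 1 = 14833.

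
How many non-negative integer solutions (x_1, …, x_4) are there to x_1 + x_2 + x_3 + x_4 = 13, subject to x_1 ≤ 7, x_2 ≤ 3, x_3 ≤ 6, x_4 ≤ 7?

Ignoring the caps, the number of non-negative solutions to x_1+…+x_4 = 13 is C(16,3) = 560.
Subtract solutions that violate a single cap (substitute x_i' = x_i − (cap_i+1)): x_1 ≥ 8 gives C(8,3) = 56; x_2 ≥ 4 gives C(12,3) = 220; x_3 ≥ 7 gives C(9,3) = 84; x_4 ≥ 8 gives C(8,3) = 56. Together 416.
Add back pairs where two caps are both exceeded: 4 + 0 + 0 + 10 + 4 + 0 = 18.
By inclusion–exclusion the count is 560 − 416 + 18 = 162.

162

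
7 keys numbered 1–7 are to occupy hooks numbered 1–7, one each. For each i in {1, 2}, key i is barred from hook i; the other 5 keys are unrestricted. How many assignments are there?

Let Aᵢ (for i ∈ {1, 2}) be the placements that put key i in its forbidden hook. Any j of these fix j positions, leaving (7−j)! ways to fill the rest, and there are C(2,j) ways to pick which j.
By inclusion–exclusion, the number of valid placements is Σ_{j=0}^{2} (−1)^j C(2,j)·(7−j)!.
Computing: 5040 − 1440 + 120 = 3720.

3720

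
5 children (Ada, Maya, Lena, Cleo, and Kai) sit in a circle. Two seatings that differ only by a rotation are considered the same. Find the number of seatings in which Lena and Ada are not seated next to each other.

All circular seatings of 5 people number (4)! = 24.
Those with Lena next to Ada: fuse the pair into one unit and seat 4 units around a circle — 2·(3)! = 12.
Subtracting, 24 − 12 = 12.

12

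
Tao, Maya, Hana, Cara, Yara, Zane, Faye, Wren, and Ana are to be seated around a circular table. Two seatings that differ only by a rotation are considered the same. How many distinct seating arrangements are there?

40320

Fix one person's seat to break rotational symmetry; the remaining 8 people can be arranged in (8)! = 40320 ways.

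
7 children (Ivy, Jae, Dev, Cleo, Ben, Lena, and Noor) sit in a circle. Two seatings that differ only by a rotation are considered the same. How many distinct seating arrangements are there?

720

Fix one person's seat to break rotational symmetry; the remaining 6 people can be arranged in (6)! = 720 ways.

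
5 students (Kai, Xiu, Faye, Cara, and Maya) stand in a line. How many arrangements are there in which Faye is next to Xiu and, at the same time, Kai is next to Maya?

Treat {Faye,Xiu} as one block (2 orders) and {Kai,Maya} as another (2 orders).
That leaves 3 units to arrange: 2 × 2 × 3! = 4 × 6 = 24.

24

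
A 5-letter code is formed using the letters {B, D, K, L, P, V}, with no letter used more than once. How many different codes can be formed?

720

With no repetition, fill the 5 letters in order: 6 choices, then 5, down to 2.
6 × 5 × 4 × 3 × 2 = 720.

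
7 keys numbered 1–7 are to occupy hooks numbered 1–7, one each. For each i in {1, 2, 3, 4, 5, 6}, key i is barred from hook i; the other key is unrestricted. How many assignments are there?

Let Aᵢ (for 1 ≤ i ≤ 6) be the placements that put key i in its forbidden hook. Any j of these fix j positions, leaving (7−j)! ways to fill the rest, and there are C(6,j) ways to pick which j.
By inclusion–exclusion, the number of valid placements is Σ_{j=0}^{6} (−1)^j C(6,j)·(7−j)!.
Computing: 5040 − 4320 + 1800 − 480 + 90 − 12 + 1 = 2119.

2119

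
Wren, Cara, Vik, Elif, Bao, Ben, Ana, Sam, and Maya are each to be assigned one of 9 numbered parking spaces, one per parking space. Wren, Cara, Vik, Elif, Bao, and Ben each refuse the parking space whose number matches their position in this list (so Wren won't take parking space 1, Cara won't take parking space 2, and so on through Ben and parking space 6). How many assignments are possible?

Let Aᵢ (for 1 ≤ i ≤ 6) be the placements that put person i in their forbidden parking space. Any j of these fix j positions, leaving (9−j)! ways to fill the rest, and there are C(6,j) ways to pick which j.
By inclusion–exclusion, the number of valid placements is Σ_{j=0}^{6} (−1)^j C(6,j)·(9−j)!.
Computing: 362880 − 241920 + 75600 − 14400 + 1800 − 144 + 6 = 183822.

183822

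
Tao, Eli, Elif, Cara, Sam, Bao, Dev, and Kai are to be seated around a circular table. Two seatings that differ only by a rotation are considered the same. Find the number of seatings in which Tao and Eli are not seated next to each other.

3600

Without the restriction there are (7)! = 5040 seatings.
Seatings with Tao beside Eli: treat them as a block with 2 internal orders, giving 2 × (6)! = 1440.
Subtracting, 5040 − 1440 = 3600.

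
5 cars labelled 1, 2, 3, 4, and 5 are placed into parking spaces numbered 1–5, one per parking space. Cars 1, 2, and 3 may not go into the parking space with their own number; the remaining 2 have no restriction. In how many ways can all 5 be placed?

Let Aᵢ (for i ∈ {1, 2, 3}) be the placements that put car i in its forbidden parking space. Any j of these fix j positions, leaving (5−j)! ways to fill the rest, and there are C(3,j) ways to pick which j.
By inclusion–exclusion, the number of valid placements is Σ_{j=0}^{3} (−1)^j C(3,j)·(5−j)!.
Computing: 120 − 72 + 18 − 2 = 64.

64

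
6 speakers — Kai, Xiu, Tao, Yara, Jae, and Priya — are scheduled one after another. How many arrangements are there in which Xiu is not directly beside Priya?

480

Of the 6! = 720 arrangements, those with Xiu and Priya adjacent number 2 × 5! = 240 (treat the pair as a block with 2 internal orders).
Complementary counting: 720 − 240 = 480.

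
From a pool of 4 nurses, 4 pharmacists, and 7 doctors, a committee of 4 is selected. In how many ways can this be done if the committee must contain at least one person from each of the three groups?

Total 4-person selections from all 15: C(15,4) = 1365.
Subtract selections that omit an entire group: no nurses → C(11,4) = 330; no pharmacists → C(11,4) = 330; no doctors → C(8,4) = 70.
Add back selections omitting two groups (i.e. drawn from a single group): C(4,4) + C(4,4) + C(7,4) = 37.
By inclusion–exclusion: 1365 − 730 + 37 = 672.

672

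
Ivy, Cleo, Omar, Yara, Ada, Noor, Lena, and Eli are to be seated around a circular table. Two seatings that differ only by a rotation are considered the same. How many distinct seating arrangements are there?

5040

Seat Ivy anywhere (absorbing the rotational symmetry), then permute the other 7: (7)! = 5040.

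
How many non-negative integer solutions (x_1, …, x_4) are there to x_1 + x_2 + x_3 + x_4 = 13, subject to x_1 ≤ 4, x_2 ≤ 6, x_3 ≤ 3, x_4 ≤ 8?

106

Without the upper bounds there are C(16,3) = 560 ways to split 13 among 4 variables.
Subtract solutions that violate a single cap (substitute x_i' = x_i − (cap_i+1)): x_1 ≥ 5 gives C(11,3) = 165; x_2 ≥ 7 gives C(9,3) = 84; x_3 ≥ 4 gives C(12,3) = 220; x_4 ≥ 9 gives C(7,3) = 35. Together 504.
Add back pairs where two caps are both exceeded: 4 + 35 + 0 + 10 + 0 + 1 = 50.
By inclusion–exclusion the count is 560 − 504 + 50 = 106.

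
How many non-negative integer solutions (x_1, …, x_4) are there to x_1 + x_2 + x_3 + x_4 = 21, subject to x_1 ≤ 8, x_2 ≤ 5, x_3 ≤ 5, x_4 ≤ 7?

35

Ignoring the caps, the number of non-negative solutions to x_1+…+x_4 = 21 is C(24,3) = 2024.
Subtract solutions that violate a single cap (substitute x_i' = x_i − (cap_i+1)): x_1 ≥ 9 gives C(15,3) = 455; x_2 ≥ 6 gives C(18,3) = 816; x_3 ≥ 6 gives C(18,3) = 816; x_4 ≥ 8 gives C(16,3) = 560. Together 2647.
Add back pairs where two caps are both exceeded: 84 + 84 + 35 + 220 + 120 + 120 = 663.
Subtract triples: 1 + 0 + 0 + 4 = 5.
By inclusion–exclusion the count is 2024 − 2647 + 663 − 5 = 35.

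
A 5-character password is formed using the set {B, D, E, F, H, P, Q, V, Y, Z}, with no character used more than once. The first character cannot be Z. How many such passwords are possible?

The first character has 10−1 = 9 choices (anything except Z).
The remaining 4 characters are filled from the other 9 symbols without repetition: 9 × 8 × 7 × 6 = 3024.
Total: 9 × 3024 = 27216.

27216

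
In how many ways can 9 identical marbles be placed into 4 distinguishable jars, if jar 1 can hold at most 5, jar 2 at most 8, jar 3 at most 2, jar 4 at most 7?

Ignoring the caps, the number of non-negative solutions to x_1+…+x_4 = 9 is C(12,3) = 220.
Subtract solutions that violate a single cap (substitute x_i' = x_i − (cap_i+1)): x_1 ≥ 6 gives C(6,3) = 20; x_2 ≥ 9 gives C(3,3) = 1; x_3 ≥ 3 gives C(9,3) = 84; x_4 ≥ 8 gives C(4,3) = 4. Together 109.
Add back pairs where two caps are both exceeded: 0 + 1 + 0 + 0 + 0 + 0 = 1.
By inclusion–exclusion the count is 220 − 109 + 1 = 112.

112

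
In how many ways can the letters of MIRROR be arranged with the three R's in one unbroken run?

24

Treat the 3 copies of R as a single block. The multiset to arrange is then {RRR, I, M, O}, 4 items in all.
All 4 items are distinct, so there are (4)! = 24 arrangements.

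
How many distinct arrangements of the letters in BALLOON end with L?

360

Fix L in the last position and arrange the remaining 6 letters.
Those 6 letters have O appearing twice, giving (6)!/(2!) = 360.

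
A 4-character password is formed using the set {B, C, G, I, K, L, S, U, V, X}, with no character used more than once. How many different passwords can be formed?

5040

Choose and order 4 of the 10 symbols: the first character has 10 options, the next 9, then 8, 7.
That product is 10 × 9 × 8 × 7 = 5040.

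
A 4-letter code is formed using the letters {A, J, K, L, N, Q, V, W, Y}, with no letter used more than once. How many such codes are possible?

With no repetition, fill the 4 letters in order: 9 choices, then 8, down to 6.
9 × 8 × 7 × 6 = 3024.

3024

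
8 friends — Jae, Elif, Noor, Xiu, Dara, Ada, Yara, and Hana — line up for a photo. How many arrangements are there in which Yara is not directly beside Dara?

30240

There are 8! = 40320 arrangements in all. If Yara and Dara are adjacent, merging them into one block gives 2·(7)! = 10080 arrangements.
Complementary counting: 40320 − 10080 = 30240.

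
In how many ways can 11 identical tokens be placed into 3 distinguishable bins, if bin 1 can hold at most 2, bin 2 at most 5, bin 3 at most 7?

9

By stars and bars, unrestricted non-negative solutions to x_1+…+x_3 = 11 number C(11+2,2) = 78.
Subtract solutions that violate a single cap (substitute x_i' = x_i − (cap_i+1)): x_1 ≥ 3 gives C(10,2) = 45; x_2 ≥ 6 gives C(7,2) = 21; x_3 ≥ 8 gives C(5,2) = 10. Together 76.
Add back pairs where two caps are both exceeded: 6 + 1 + 0 = 7.
By inclusion–exclusion the count is 78 − 76 + 7 = 9.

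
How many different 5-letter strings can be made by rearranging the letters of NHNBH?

The 5 letters of NHNBH have repeats: H appearing twice and N appearing twice.
So there are 5! / (2!·2!) = 30 distinguishable arrangements.

30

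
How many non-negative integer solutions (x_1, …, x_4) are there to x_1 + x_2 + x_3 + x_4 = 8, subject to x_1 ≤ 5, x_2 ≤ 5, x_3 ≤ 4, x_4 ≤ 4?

105

Ignoring the caps, the number of non-negative solutions to x_1+…+x_4 = 8 is C(11,3) = 165.
Subtract solutions that violate a single cap (substitute x_i' = x_i − (cap_i+1)): x_1 ≥ 6 gives C(5,3) = 10; x_2 ≥ 6 gives C(5,3) = 10; x_3 ≥ 5 gives C(6,3) = 20; x_4 ≥ 5 gives C(6,3) = 20. Together 60.
No two caps can be exceeded simultaneously, so the pair terms are all 0.
By inclusion–exclusion the count is 165 − 60 + 0 = 105.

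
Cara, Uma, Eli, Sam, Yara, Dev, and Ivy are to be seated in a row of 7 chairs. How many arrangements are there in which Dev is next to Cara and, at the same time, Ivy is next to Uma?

480

Treat {Dev,Cara} as one block (2 orders) and {Ivy,Uma} as another (2 orders).
That leaves 5 units to arrange: 2 × 2 × 5! = 4 × 120 = 480.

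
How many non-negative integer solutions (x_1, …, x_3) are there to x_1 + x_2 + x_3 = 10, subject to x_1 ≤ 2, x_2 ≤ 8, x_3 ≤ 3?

Without the upper bounds there are C(12,2) = 66 ways to split 10 among 3 variables.
Subtract solutions that violate a single cap (substitute x_i' = x_i − (cap_i+1)): x_1 ≥ 3 gives C(9,2) = 36; x_2 ≥ 9 gives C(3,2) = 3; x_3 ≥ 4 gives C(8,2) = 28. Together 67.
Add back pairs where two caps are both exceeded: 0 + 10 + 0 = 10.
By inclusion–exclusion the count is 66 − 67 + 10 = 9.

9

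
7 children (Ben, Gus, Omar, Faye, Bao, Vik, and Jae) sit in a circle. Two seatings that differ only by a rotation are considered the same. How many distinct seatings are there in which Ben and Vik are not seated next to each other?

480

All circular seatings of 7 people number (6)! = 720.
Those with Ben next to Vik: fuse the pair into one unit and seat 6 units around a circle — 2·(5)! = 240.
Subtracting, 720 − 240 = 480.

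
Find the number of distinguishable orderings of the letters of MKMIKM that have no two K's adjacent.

40

There are 6!/(3!·2!) = 60 arrangements of MKMIKM in total.
If the two K's are adjacent, glue them into one block, leaving 5 items to arrange: (5)!/(3!) = 20 ways.
Subtracting, 60 − 20 = 40 arrangements keep the K's apart.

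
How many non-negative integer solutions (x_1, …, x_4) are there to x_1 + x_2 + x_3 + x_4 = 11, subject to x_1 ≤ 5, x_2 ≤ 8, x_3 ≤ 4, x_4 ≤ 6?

Without the upper bounds there are C(14,3) = 364 ways to split 11 among 4 variables.
Subtract solutions that violate a single cap (substitute x_i' = x_i − (cap_i+1)): x_1 ≥ 6 gives C(8,3) = 56; x_2 ≥ 9 gives C(5,3) = 10; x_3 ≥ 5 gives C(9,3) = 84; x_4 ≥ 7 gives C(7,3) = 35. Together 185.
Add back pairs where two caps are both exceeded: 0 + 1 + 0 + 0 + 0 + 0 = 1.
By inclusion–exclusion the count is 364 − 185 + 1 = 180.

180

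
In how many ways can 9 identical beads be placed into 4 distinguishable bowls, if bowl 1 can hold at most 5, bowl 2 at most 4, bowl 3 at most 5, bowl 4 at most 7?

141

Without the upper bounds there are C(12,3) = 220 ways to split 9 among 4 bowls.
Subtract solutions that violate a single cap (substitute x_i' = x_i − (cap_i+1)): x_1 ≥ 6 gives C(6,3) = 20; x_2 ≥ 5 gives C(7,3) = 35; x_3 ≥ 6 gives C(6,3) = 20; x_4 ≥ 8 gives C(4,3) = 4. Together 79.
No two caps can be exceeded simultaneously, so the pair terms are all 0.
By inclusion–exclusion the count is 220 − 79 + 0 = 141.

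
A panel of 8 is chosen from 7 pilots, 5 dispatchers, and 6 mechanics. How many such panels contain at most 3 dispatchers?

39897

Split by how many dispatchers are chosen (0 through 3).
Sum: C(5,0)·C(13,8) + C(5,1)·C(13,7) + C(5,2)·C(13,6) + C(5,3)·C(13,5) = 1287 + 8580 + 17160 + 12870 = 39897.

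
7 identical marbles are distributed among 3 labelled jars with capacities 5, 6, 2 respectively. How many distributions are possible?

Without the upper bounds there are C(9,2) = 36 ways to split 7 among 3 jars.
Subtract solutions that violate a single cap (substitute x_i' = x_i − (cap_i+1)): x_1 ≥ 6 gives C(3,2) = 3; x_2 ≥ 7 gives C(2,2) = 1; x_3 ≥ 3 gives C(6,2) = 15. Together 19.
No two caps can be exceeded simultaneously, so the pair terms are all 0.
By inclusion–exclusion the count is 36 − 19 + 0 = 17.

17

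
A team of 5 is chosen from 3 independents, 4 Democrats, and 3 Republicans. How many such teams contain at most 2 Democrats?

Split by how many Democrats are chosen (0 through 2).
Sum: C(4,0)·C(6,5) + C(4,1)·C(6,4) + C(4,2)·C(6,3) = 6 + 60 + 120 = 186.

186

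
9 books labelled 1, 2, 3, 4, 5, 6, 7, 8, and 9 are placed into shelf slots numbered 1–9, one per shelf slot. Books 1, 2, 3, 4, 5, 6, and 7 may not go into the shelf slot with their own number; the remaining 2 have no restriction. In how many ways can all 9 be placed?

165016

Let Aᵢ (for 1 ≤ i ≤ 7) be the placements that put book i in its forbidden shelf slot. Any j of these fix j positions, leaving (9−j)! ways to fill the rest, and there are C(7,j) ways to pick which j.
By inclusion–exclusion, the number of valid placements is Σ_{j=0}^{7} (−1)^j C(7,j)·(9−j)!.
Computing: 362880 − 282240 + 105840 − 25200 + 4200 − 504 + 42 − 2 = 165016.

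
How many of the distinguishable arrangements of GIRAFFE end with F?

With the last slot taken by F, it remains to arrange the other 6 letters (GIRAFE).
Those 6 letters are all distinct, giving (6)! = 720.

720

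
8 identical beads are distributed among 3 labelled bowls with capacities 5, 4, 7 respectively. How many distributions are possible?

By stars and bars, unrestricted non-negative solutions to x_1+…+x_3 = 8 number C(8+2,2) = 45.
Subtract solutions that violate a single cap (substitute x_i' = x_i − (cap_i+1)): x_1 ≥ 6 gives C(4,2) = 6; x_2 ≥ 5 gives C(5,2) = 10; x_3 ≥ 8 gives C(2,2) = 1. Together 17.
No two caps can be exceeded simultaneously, so the pair terms are all 0.
By inclusion–exclusion the count is 45 − 17 + 0 = 28.

28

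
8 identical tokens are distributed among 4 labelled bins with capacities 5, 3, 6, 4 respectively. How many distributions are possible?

Ignoring the caps, the number of non-negative solutions to x_1+…+x_4 = 8 is C(11,3) = 165.
Subtract solutions that violate a single cap (substitute x_i' = x_i − (cap_i+1)): x_1 ≥ 6 gives C(5,3) = 10; x_2 ≥ 4 gives C(7,3) = 35; x_3 ≥ 7 gives C(4,3) = 4; x_4 ≥ 5 gives C(6,3) = 20. Together 69.
No two caps can be exceeded simultaneously, so the pair terms are all 0.
By inclusion–exclusion the count is 165 − 69 + 0 = 96.

96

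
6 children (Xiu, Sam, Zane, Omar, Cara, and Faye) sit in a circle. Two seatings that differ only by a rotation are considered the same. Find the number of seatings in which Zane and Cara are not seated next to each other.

Without the restriction there are (5)! = 120 seatings.
Those with Zane next to Cara: fuse the pair into one unit and seat 5 units around a circle — 2·(4)! = 48.
Subtracting, 120 − 48 = 72.

72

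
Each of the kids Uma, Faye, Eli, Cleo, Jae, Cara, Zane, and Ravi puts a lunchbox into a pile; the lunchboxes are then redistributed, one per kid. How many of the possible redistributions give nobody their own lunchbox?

This is the derangement count D_8: permutations of 8 items with no fixed point.
By inclusion–exclusion this is Σ_{j=0}^{8} (−1)^j C(8,j)·(8−j)!.
Computing: 40320 − 40320 + 20160 − 6720 + 1680 − 336 + 56 − 8 + 1 = 14833.

14833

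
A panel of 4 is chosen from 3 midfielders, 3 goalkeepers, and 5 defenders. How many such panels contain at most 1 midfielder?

Split by how many midfielders are chosen (0 through 1).
Sum: C(3,0)·C(8,4) + C(3,1)·C(8,3) = 70 + 168 = 238.

238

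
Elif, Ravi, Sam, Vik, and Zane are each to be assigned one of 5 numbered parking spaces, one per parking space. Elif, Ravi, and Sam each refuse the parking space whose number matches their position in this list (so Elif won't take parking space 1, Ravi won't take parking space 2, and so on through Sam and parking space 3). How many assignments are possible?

64

Let Aᵢ (for i ∈ {1, 2, 3}) be the placements that put person i in their forbidden parking space. Any j of these fix j positions, leaving (5−j)! ways to fill the rest, and there are C(3,j) ways to pick which j.
By inclusion–exclusion, the number of valid placements is Σ_{j=0}^{3} (−1)^j C(3,j)·(5−j)!.
Computing: 120 − 72 + 18 − 2 = 64.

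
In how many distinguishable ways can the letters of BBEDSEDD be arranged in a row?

The 8 letters of BBEDSEDD have repeats: B appearing twice, D appearing 3 times, and E appearing twice.
So there are 8! / (3!·2!·2!) = 1680 distinguishable arrangements.

1680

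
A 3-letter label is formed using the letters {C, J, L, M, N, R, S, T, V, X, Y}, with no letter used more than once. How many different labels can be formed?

990

Choose and order 3 of the 11 symbols: the first letter has 11 options, the next 10, then 9.
That product is 11 × 10 × 9 = 990.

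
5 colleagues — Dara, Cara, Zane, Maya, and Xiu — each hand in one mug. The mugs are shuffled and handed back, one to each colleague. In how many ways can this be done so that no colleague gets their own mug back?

44

Let Aᵢ be the assignments in which colleague i gets their own mug. We want the size of the complement of A₁∪…∪A_5.
By inclusion–exclusion this is Σ_{j=0}^{5} (−1)^j C(5,j)·(5−j)!.
Computing: 120 − 120 + 60 − 20 + 5 − 1 = 44.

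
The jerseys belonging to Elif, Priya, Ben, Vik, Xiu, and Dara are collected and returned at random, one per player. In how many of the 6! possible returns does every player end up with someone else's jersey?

This is the derangement count D_6: permutations of 6 items with no fixed point.
By inclusion–exclusion this is Σ_{j=0}^{6} (−1)^j C(6,j)·(6−j)!.
Computing: 720 − 720 + 360 − 120 + 30 − 6 + 1 = 265.

265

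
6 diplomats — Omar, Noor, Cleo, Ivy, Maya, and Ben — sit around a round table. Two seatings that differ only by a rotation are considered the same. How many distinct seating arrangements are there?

120

Seat Omar anywhere (absorbing the rotational symmetry), then permute the other 5: (5)! = 120.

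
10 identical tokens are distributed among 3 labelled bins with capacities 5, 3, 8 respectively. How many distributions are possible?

Ignoring the caps, the number of non-negative solutions to x_1+…+x_3 = 10 is C(12,2) = 66.
Subtract solutions that violate a single cap (substitute x_i' = x_i − (cap_i+1)): x_1 ≥ 6 gives C(6,2) = 15; x_2 ≥ 4 gives C(8,2) = 28; x_3 ≥ 9 gives C(3,2) = 3. Together 46.
Add back pairs where two caps are both exceeded: 1 + 0 + 0 = 1.
By inclusion–exclusion the count is 66 − 46 + 1 = 21.

21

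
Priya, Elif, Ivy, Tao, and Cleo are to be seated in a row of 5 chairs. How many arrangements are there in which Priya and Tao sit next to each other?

Glue Priya and Tao into one block (2 internal orders), leaving 4 units to arrange in a row.
So the count is 2·(4)! = 48.

48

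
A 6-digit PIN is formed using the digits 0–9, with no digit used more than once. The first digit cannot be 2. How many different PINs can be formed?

136080

The first digit has 10−1 = 9 choices (anything except 2).
The remaining 5 digits are filled from the other 9 symbols without repetition: 9 × 8 × 7 × 6 × 5 = 15120.
Total: 9 × 15120 = 136080.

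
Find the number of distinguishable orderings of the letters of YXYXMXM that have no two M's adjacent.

Total arrangements of YXYXMXM: 7!/(3!·2!·2!) = 210.
If the two M's are adjacent, glue them into one block, leaving 6 items to arrange: (6)!/(3!·2!) = 60 ways.
Hence 210 − 60 = 150.

150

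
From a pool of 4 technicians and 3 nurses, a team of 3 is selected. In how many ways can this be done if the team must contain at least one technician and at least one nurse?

Unrestricted: C(7,3) = 35 ways to pick any 3 of the 7.
Selections missing a whole group: no technicians → C(3,3) = 1; no nurses → C(4,3) = 4.
Both groups omitted at once is impossible, so 35 − 5 = 30.

30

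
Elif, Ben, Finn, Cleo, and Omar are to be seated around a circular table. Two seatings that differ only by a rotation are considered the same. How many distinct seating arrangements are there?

24

Around a circle, 5 distinct people have 5!/5 = (4)! = 24 rotationally distinct seatings.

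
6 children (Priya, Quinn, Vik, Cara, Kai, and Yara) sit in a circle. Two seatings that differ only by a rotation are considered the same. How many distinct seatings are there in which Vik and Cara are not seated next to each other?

All circular seatings of 6 people number (5)! = 120.
Seatings with Vik beside Cara: treat them as a block with 2 internal orders, giving 2 × (4)! = 48.
Subtracting, 120 − 48 = 72.

72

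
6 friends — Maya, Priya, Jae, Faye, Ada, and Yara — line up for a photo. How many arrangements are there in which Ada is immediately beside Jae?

Treat {Ada, Jae} as a single unit. There are 5 units to order, and the pair itself can be ordered 2 ways.
That gives 2 × 5! = 2 × 120 = 240.

240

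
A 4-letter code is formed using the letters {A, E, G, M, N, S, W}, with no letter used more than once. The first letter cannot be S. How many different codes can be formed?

720

The first letter has 7−1 = 6 choices (anything except S).
The remaining 3 letters are filled from the other 6 symbols without repetition: 6 × 5 × 4 = 120.
Total: 6 × 120 = 720.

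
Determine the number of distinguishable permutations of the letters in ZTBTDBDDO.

ZTBTDBDDO has 9 letters with B appearing twice, D appearing 3 times, and T appearing twice.
Dividing 9! = 362880 by 3!·2!·2! = 24 for the repeated letters gives 15120.

15120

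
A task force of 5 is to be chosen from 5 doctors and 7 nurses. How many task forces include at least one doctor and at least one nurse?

With no constraint there are C(12,5) = 792 possible selections.
Selections missing a whole group: no doctors → C(7,5) = 21; no nurses → C(5,5) = 1.
Both groups omitted at once is impossible, so 792 − 22 = 770.

770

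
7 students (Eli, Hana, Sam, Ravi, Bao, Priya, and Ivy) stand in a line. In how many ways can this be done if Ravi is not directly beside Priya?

Of the 7! = 5040 arrangements, those with Ravi and Priya adjacent number 2 × 6! = 1440 (treat the pair as a block with 2 internal orders).
Complementary counting: 5040 − 1440 = 3600.

3600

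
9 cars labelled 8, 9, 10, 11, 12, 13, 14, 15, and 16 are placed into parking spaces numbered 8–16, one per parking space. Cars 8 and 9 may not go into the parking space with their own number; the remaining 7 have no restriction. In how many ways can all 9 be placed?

287280

Let Aᵢ (for i ∈ {8, 9}) be the placements that put car i in its forbidden parking space. Any j of these fix j positions, leaving (9−j)! ways to fill the rest, and there are C(2,j) ways to pick which j.
By inclusion–exclusion, the number of valid placements is Σ_{j=0}^{2} (−1)^j C(2,j)·(9−j)!.
Computing: 362880 − 80640 + 5040 = 287280.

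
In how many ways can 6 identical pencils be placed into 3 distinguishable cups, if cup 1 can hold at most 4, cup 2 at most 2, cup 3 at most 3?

By stars and bars, unrestricted non-negative solutions to x_1+…+x_3 = 6 number C(6+2,2) = 28.
Subtract solutions that violate a single cap (substitute x_i' = x_i − (cap_i+1)): x_1 ≥ 5 gives C(3,2) = 3; x_2 ≥ 3 gives C(5,2) = 10; x_3 ≥ 4 gives C(4,2) = 6. Together 19.
No two caps can be exceeded simultaneously, so the pair terms are all 0.
By inclusion–exclusion the count is 28 − 19 + 0 = 9.

9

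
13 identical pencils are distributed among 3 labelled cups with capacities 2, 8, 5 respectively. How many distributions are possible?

6

By stars and bars, unrestricted non-negative solutions to x_1+…+x_3 = 13 number C(13+2,2) = 105.
Subtract solutions that violate a single cap (substitute x_i' = x_i − (cap_i+1)): x_1 ≥ 3 gives C(12,2) = 66; x_2 ≥ 9 gives C(6,2) = 15; x_3 ≥ 6 gives C(9,2) = 36. Together 117.
Add back pairs where two caps are both exceeded: 3 + 15 + 0 = 18.
By inclusion–exclusion the count is 105 − 117 + 18 = 6.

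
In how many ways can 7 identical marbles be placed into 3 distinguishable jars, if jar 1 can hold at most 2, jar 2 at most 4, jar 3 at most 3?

6

Without the upper bounds there are C(9,2) = 36 ways to split 7 among 3 jars.
Subtract solutions that violate a single cap (substitute x_i' = x_i − (cap_i+1)): x_1 ≥ 3 gives C(6,2) = 15; x_2 ≥ 5 gives C(4,2) = 6; x_3 ≥ 4 gives C(5,2) = 10. Together 31.
Add back pairs where two caps are both exceeded: 0 + 1 + 0 = 1.
By inclusion–exclusion the count is 36 − 31 + 1 = 6.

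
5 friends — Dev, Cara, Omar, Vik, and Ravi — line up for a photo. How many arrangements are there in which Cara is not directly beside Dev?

There are 5! = 120 arrangements in all. If Cara and Dev are adjacent, merging them into one block gives 2·(4)! = 48 arrangements.
Complementary counting: 120 − 48 = 72.

72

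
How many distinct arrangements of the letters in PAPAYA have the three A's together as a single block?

Treat the 3 copies of A as a single block. The multiset to arrange is then {AAA, P, P, Y}, 4 items in all.
That gives (4)!/(2!) = 12 arrangements.

12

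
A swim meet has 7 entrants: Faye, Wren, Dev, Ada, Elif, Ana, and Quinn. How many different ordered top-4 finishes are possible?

840

There are 7 choices for 1st place, 6 for 2nd, and so on down to 4 for position 4.
That gives 7 × 6 × 5 × 4 = 840.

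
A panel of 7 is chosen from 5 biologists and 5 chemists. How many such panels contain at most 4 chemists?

110

Split by how many chemists are chosen (0 through 4).
Sum: C(5,0)·C(5,7) + C(5,1)·C(5,6) + C(5,2)·C(5,5) + C(5,3)·C(5,4) + C(5,4)·C(5,3) = 0 + 0 + 10 + 50 + 50 = 110.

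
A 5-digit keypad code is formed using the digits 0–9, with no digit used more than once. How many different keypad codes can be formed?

With no repetition, fill the 5 digits in order: 10 choices, then 9, down to 6.
That product is 10 × 9 × 8 × 7 × 6 = 30240.

30240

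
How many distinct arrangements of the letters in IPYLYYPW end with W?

With the last slot taken by W, it remains to arrange the other 7 letters (IPYLYYP).
Those 7 letters have P appearing twice and Y appearing 3 times, giving (7)!/(3!·2!) = 420.

420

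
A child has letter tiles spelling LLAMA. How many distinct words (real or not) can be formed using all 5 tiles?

Letter multiplicities in LLAMA: A×2, L×2, M×1.
The number of distinct arrangements is 5!/(2!·2!) = 120/4 = 30.

30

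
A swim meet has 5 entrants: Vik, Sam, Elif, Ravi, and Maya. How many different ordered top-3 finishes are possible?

60

There are 5 choices for 1st place, 4 for 2nd, and 3 for 3rd.
That gives 5 × 4 × 3 = 60.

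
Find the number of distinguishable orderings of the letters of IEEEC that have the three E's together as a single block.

Treat the 3 copies of E as a single block. The multiset to arrange is then {EEE, C, I}, 3 items in all.
All 3 items are distinct, so there are (3)! = 6 arrangements.

6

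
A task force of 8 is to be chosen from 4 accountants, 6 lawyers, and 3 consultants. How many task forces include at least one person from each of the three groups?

1233

Unrestricted: C(13,8) = 1287 ways to pick any 8 of the 13.
Subtract selections that omit an entire group: no accountants → C(9,8) = 9; no lawyers → C(7,8) = 0; no consultants → C(10,8) = 45.
Add back selections omitting two groups (i.e. drawn from a single group): C(4,8) + C(6,8) + C(3,8) = 0.
By inclusion–exclusion: 1287 − 54 + 0 = 1233.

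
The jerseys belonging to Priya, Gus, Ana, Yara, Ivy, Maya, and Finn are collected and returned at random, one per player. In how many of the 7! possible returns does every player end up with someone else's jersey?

Let Aᵢ be the assignments in which player i gets their old jersey. We want the size of the complement of A₁∪…∪A_7.
By inclusion–exclusion this is Σ_{j=0}^{7} (−1)^j C(7,j)·(7−j)!.
Computing: 5040 − 5040 + 2520 − 840 + 210 − 42 + 7 − 1 = 1854.

1854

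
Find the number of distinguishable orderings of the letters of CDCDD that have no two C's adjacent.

6

There are 5!/(3!·2!) = 10 arrangements of CDCDD in total.
If the two C's are adjacent, glue them into one block, leaving 4 items to arrange: (4)!/(3!) = 4 ways.
Subtracting, 10 − 4 = 6 arrangements keep the C's apart.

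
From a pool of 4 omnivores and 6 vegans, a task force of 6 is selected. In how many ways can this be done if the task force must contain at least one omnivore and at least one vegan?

Total 6-person selections from all 10: C(10,6) = 210.
Selections missing a whole group: no omnivores → C(6,6) = 1; no vegans → C(4,6) = 0.
Both groups omitted at once is impossible, so 210 − 1 = 209.

209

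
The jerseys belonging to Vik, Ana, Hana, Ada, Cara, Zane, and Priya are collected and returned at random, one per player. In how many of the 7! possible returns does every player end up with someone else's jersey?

1854

Count assignments avoiding every fixed point. For any j of the 7 players fixed to their old jersey, the other 7−j can be arranged in (7−j)! ways.
By inclusion–exclusion this is Σ_{j=0}^{7} (−1)^j C(7,j)·(7−j)!.
Computing: 5040 − 5040 + 2520 − 840 + 210 − 42 + 7 − 1 = 1854.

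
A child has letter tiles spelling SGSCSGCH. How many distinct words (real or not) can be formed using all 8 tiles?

The 8 letters of SGSCSGCH have repeats: C appearing twice, G appearing twice, and S appearing 3 times.
So there are 8! / (3!·2!·2!) = 1680 distinguishable arrangements.

1680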